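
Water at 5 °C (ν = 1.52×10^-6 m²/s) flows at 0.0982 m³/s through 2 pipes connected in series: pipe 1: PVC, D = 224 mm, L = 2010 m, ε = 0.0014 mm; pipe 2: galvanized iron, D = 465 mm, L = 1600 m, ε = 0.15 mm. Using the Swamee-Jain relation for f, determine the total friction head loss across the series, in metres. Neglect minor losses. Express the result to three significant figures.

H ≈ 40.6 m

Pipe 1: V = 2.492 m/s, Re = 3.67×10^5, ε/D = 6.25×10^-6, f = 0.01393, h_1 = f(L/D)V²/2g = 39.55 m
Pipe 2: V = 0.5783 m/s, Re = 1.77×10^5, ε/D = 3.23×10^-4, f = 0.01818, h_2 = f(L/D)V²/2g = 1.066 m
Series → Q common, losses add: H = Σh = 40.62 m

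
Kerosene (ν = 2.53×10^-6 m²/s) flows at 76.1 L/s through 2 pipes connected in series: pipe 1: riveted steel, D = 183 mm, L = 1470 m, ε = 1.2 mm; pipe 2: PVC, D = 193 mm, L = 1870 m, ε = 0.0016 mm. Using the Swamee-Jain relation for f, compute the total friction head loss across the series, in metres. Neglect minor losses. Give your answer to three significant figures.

H ≈ 167 m

Pipe 1: V = 2.893 m/s, Re = 2.09×10^5, ε/D = 0.00656, f = 0.03356, h_1 = f(L/D)V²/2g = 115.0 m
Pipe 2: V = 2.601 m/s, Re = 1.98×10^5, ε/D = 8.29×10^-6, f = 0.01563, h_2 = f(L/D)V²/2g = 52.23 m
Series → Q common, losses add: H = Σh = 167.3 m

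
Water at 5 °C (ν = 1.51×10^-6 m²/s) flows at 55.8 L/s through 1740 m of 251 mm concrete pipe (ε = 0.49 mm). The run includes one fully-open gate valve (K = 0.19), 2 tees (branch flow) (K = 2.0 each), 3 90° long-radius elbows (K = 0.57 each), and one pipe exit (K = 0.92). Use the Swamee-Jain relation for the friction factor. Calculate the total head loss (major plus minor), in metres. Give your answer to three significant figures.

V = 4Q/(πD²) = 1.128 m/s; V²/2g = 0.06482 m
Re = 1.87×10^5, ε/D = 0.00195 → f = 0.02441 (Swamee-Jain)
Major: h_f = f(L/D)·V²/2g = 0.02441·6932·0.06482 = 10.97 m
Minor: ΣK = 6.82; h_m = ΣK·V²/2g = 0.4421 m
Total H_L = 10.97 + 0.4421 = 11.41 m

H_L ≈ 11.4 m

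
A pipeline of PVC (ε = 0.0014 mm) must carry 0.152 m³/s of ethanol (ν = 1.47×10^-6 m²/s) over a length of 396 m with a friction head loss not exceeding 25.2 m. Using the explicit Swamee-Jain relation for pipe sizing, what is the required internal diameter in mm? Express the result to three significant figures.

Swamee-Jain (Type III): D = 0.66·[ε^1.25·(LQ²/(gh_f))^4.75 + ν·Q^9.4·(L/(gh_f))^5.2]^0.04
LQ²/(gh_f) = 0.03701; L/(gh_f) = 1.602
Term 1 = ε^1.25·(…)^4.75 = 7.62×10^-15; Term 2 = ν·Q^9.4·(…)^5.2 = 3.47×10^-13
D = 0.66·(7.62×10^-15 + 3.47×10^-13)^0.04 = 0.2097 m = 210 mm
Check: V = 4.40 m/s, Re = 6.28×10^5, f = 0.01270, h_f = 23.7 m ≈ 25.2 m ✓

D ≈ 210 mm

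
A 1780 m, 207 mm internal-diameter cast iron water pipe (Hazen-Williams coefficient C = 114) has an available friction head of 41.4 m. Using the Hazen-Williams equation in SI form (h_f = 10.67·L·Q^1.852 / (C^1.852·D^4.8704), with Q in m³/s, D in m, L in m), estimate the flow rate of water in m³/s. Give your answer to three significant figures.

Q ≈ 0.0662 m³/s

Rearranging: Q = [h_f·C^1.852·D^4.8704 / (10.67·L)]^(1/1.852)
Q = [41.4·114^1.852·0.207^4.8704 / (10.67·1780)]^0.540 = 0.06621 m³/s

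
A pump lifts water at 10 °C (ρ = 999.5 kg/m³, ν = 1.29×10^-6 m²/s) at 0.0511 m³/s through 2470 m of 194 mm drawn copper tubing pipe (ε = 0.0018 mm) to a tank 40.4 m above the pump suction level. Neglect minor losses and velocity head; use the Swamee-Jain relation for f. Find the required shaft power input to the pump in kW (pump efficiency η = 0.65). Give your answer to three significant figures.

P_shaft ≈ 53.4 kW

V = 4Q/(πD²) = 1.729 m/s; Re = 2.60×10^5; ε/D = 9.28×10^-6; f = 0.01487
h_f = f(L/D)V²/2g = 28.83 m
Total head H = z + h_f = 40.4 + 28.83 = 69.23 m
P_hyd = ρgQH = 999.5·9.81·0.0511·69.23 = 34.69 kW
P_shaft = P_hyd/η = 34.69/0.65 = 53.37 kW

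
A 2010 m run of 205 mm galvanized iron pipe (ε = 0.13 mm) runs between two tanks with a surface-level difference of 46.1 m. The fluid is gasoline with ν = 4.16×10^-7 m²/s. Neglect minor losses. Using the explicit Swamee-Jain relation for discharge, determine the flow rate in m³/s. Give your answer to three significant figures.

Q ≈ 0.0747 m³/s

Swamee-Jain (Type II): Q = -0.965·√(gD⁵h_f/L)·ln[ε/(3.7D) + √(3.17ν²L/(gD³h_f))]
√(gD⁵h_f/L) = √(9.81·0.205⁵·46.1/2010) = 0.009026
ε/(3.7D) = 1.71×10^-4; √(3.17ν²L/(gD³h_f)) = 1.68×10^-5
Q = -0.965·0.009026·ln(1.882×10^-4) = 0.07471 m³/s
Check: V = 2.26 m/s, Re = 1.12×10^6, f = 0.01810, h_f = 46.3 m ≈ 46.1 m ✓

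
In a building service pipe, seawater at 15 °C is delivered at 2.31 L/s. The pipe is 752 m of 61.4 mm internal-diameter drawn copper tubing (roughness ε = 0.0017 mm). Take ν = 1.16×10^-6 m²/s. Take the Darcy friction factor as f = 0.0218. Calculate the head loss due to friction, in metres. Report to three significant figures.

V = 4Q/(πD²) = 4·0.00231/(π·0.0614²) = 0.7802 m/s
h_f = f(L/D)V²/(2g) = 0.02180·(752/0.0614)·0.7802²/(2·9.81) = 8.283 m

h_f ≈ 8.28 m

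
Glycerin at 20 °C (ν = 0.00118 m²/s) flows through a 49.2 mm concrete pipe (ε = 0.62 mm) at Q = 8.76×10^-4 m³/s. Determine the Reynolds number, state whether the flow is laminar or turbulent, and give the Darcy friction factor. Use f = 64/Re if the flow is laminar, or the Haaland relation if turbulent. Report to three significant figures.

Re ≈ 19.2; laminar; f = 64/Re ≈ 3.33

V = 4Q/(πD²) = 0.4608 m/s
Re = VD/ν = 0.4608·0.0492/0.00118 = 19.2
Re < 2300 → laminar → f = 64/Re = 3.331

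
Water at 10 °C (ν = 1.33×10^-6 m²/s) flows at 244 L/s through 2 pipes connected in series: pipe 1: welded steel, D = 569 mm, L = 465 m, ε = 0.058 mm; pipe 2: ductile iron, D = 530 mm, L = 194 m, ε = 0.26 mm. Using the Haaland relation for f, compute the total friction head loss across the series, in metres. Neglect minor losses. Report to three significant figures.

Pipe 1: V = 0.9596 m/s, Re = 4.11×10^5, ε/D = 1.02×10^-4, f = 0.01463, h_1 = f(L/D)V²/2g = 0.5610 m
Pipe 2: V = 1.106 m/s, Re = 4.41×10^5, ε/D = 4.91×10^-4, f = 0.01762, h_2 = f(L/D)V²/2g = 0.4021 m
Series → Q common, losses add: H = Σh = 0.9631 m

H ≈ 0.963 m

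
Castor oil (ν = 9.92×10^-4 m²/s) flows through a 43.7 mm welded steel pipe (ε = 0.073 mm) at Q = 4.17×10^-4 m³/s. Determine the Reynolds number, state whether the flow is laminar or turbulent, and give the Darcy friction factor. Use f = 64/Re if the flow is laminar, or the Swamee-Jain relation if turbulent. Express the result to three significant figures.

Re ≈ 12.2; laminar; f = 64/Re ≈ 5.23

V = 4Q/(πD²) = 0.2780 m/s
Re = VD/ν = 0.2780·0.0437/9.92×10^-4 = 12.2
Re < 2300 → laminar → f = 64/Re = 5.225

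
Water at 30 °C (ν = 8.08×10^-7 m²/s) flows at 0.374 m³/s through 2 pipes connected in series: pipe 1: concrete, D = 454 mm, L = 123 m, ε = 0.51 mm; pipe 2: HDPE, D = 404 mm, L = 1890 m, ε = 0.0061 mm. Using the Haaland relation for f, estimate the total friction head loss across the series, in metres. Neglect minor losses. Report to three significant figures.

H ≈ 24.3 m

Pipe 1: V = 2.310 m/s, Re = 1.30×10^6, ε/D = 0.00112, f = 0.02043, h_1 = f(L/D)V²/2g = 1.506 m
Pipe 2: V = 2.918 m/s, Re = 1.46×10^6, ε/D = 1.51×10^-5, f = 0.01125, h_2 = f(L/D)V²/2g = 22.83 m
Series → Q common, losses add: H = Σh = 24.33 m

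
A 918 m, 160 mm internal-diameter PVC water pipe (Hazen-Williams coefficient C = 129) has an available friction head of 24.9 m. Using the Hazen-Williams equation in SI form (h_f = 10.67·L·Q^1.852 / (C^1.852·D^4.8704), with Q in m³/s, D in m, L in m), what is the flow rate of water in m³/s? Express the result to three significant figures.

Q ≈ 0.0414 m³/s

Rearranging: Q = [h_f·C^1.852·D^4.8704 / (10.67·L)]^(1/1.852)
Q = [24.9·129^1.852·0.160^4.8704 / (10.67·918)]^0.540 = 0.04135 m³/s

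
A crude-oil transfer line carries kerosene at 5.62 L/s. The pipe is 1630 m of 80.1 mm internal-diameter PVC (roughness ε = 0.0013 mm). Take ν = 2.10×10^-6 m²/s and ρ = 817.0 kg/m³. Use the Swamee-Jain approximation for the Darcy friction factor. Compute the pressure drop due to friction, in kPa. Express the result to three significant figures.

V = 4Q/(πD²) = 4·0.00562/(π·0.0801²) = 1.115 m/s
Re = VD/ν = 1.115·0.0801/2.10×10^-6 = 4.25×10^4 → turbulent
ε/D = 0.0013/80.1 = 1.62×10^-5
Swamee-Jain: f = 0.02160
h_f = f(L/D)V²/(2g) = 0.02160·(1630/0.0801)·1.115²/(2·9.81) = 27.86 m
Δp = ρg·h_f = 817.0·9.81·27.86 = 223.3 kPa

Δp ≈ 223 kPa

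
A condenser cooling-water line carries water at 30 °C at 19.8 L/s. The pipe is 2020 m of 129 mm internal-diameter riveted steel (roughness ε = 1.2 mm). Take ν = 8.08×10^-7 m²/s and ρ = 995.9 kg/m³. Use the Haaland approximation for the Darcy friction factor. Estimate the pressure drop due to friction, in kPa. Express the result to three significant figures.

Δp ≈ 668 kPa

V = 4Q/(πD²) = 4·0.0198/(π·0.129²) = 1.515 m/s
Re = VD/ν = 1.515·0.129/8.08×10^-7 = 2.42×10^5 → turbulent
ε/D = 1.2/129 = 0.00930
Haaland: f = 0.03731
h_f = f(L/D)V²/(2g) = 0.03731·(2020/0.129)·1.515²/(2·9.81) = 68.34 m
Δp = ρg·h_f = 995.9·9.81·68.34 = 667.7 kPa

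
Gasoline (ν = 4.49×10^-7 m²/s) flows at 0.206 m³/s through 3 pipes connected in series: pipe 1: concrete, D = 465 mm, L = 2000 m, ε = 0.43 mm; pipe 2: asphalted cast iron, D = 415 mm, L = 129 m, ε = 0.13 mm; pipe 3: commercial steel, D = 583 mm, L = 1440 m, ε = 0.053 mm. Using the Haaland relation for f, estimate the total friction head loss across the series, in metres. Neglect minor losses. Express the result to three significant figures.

H ≈ 7.86 m

Pipe 1: V = 1.213 m/s, Re = 1.26×10^6, ε/D = 9.25×10^-4, f = 0.01953, h_1 = f(L/D)V²/2g = 6.300 m
Pipe 2: V = 1.523 m/s, Re = 1.41×10^6, ε/D = 3.13×10^-4, f = 0.01555, h_2 = f(L/D)V²/2g = 0.5715 m
Pipe 3: V = 0.7717 m/s, Re = 1.00×10^6, ε/D = 9.09×10^-5, f = 0.01319, h_3 = f(L/D)V²/2g = 0.9887 m
Series → Q common, losses add: H = Σh = 7.860 m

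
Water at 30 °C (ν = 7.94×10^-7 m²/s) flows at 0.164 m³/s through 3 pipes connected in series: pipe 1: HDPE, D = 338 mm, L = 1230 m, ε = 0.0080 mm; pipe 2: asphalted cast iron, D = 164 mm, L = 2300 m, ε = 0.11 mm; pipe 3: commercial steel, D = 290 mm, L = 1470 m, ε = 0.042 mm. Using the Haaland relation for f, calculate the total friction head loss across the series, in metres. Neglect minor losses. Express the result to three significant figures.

H ≈ 811 m

Pipe 1: V = 1.828 m/s, Re = 7.78×10^5, ε/D = 2.37×10^-5, f = 0.01247, h_1 = f(L/D)V²/2g = 7.726 m
Pipe 2: V = 7.764 m/s, Re = 1.60×10^6, ε/D = 6.71×10^-4, f = 0.01812, h_2 = f(L/D)V²/2g = 780.6 m
Pipe 3: V = 2.483 m/s, Re = 9.07×10^5, ε/D = 1.45×10^-4, f = 0.01403, h_3 = f(L/D)V²/2g = 22.35 m
Series → Q common, losses add: H = Σh = 810.7 m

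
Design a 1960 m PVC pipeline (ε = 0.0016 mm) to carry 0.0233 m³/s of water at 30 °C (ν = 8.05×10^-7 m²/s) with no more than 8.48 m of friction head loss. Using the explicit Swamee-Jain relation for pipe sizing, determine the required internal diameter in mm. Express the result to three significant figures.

Swamee-Jain (Type III): D = 0.66·[ε^1.25·(LQ²/(gh_f))^4.75 + ν·Q^9.4·(L/(gh_f))^5.2]^0.04
LQ²/(gh_f) = 0.01279; L/(gh_f) = 23.56
Term 1 = ε^1.25·(…)^4.75 = 5.79×10^-17; Term 2 = ν·Q^9.4·(…)^5.2 = 4.95×10^-15
D = 0.66·(5.79×10^-17 + 4.95×10^-15)^0.04 = 0.1768 m = 177 mm
Check: V = 0.949 m/s, Re = 2.08×10^5, f = 0.01549, h_f = 7.88 m ≈ 8.48 m ✓

D ≈ 177 mm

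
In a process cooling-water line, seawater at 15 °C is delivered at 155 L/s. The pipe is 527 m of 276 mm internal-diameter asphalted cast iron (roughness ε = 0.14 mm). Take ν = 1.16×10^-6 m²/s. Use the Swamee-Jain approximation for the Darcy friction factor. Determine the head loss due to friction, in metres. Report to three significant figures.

h_f ≈ 11.5 m

V = 4Q/(πD²) = 4·0.155/(π·0.276²) = 2.591 m/s
Re = VD/ν = 2.591·0.276/1.16×10^-6 = 6.16×10^5 → turbulent
ε/D = 0.14/276 = 5.07×10^-4
Swamee-Jain: f = 0.01765
h_f = f(L/D)V²/(2g) = 0.01765·(527/0.276)·2.591²/(2·9.81) = 11.53 m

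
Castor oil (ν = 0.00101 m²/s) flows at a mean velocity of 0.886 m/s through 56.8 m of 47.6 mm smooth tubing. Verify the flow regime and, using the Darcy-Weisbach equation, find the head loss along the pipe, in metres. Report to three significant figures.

Re = VD/ν = 0.886·0.04760/0.00101 = 41.8 → laminar (Re < 2300)
f = 64/Re = 1.533
h_f = f(L/D)V²/(2g) = 1.533·(56.8/0.04760)·0.886²/(2·9.81) = 73.18 m

h_f ≈ 73.2 m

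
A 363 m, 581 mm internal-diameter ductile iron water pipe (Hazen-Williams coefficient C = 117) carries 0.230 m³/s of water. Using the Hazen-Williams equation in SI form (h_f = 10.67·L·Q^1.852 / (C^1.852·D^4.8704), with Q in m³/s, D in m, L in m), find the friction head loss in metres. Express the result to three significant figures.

h_f ≈ 0.530 m

h_f = 10.67·363·0.230^1.852 / (117^1.852·0.581^4.8704) = 0.5300 m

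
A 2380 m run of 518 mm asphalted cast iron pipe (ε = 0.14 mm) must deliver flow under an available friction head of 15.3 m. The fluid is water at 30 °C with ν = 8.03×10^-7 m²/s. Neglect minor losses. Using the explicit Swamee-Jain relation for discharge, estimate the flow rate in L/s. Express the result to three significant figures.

Q ≈ 437 L/s

Swamee-Jain (Type II): Q = -0.965·√(gD⁵h_f/L)·ln[ε/(3.7D) + √(3.17ν²L/(gD³h_f))]
√(gD⁵h_f/L) = √(9.81·0.518⁵·15.3/2380) = 0.04850
ε/(3.7D) = 7.30×10^-5; √(3.17ν²L/(gD³h_f)) = 1.53×10^-5
Q = -0.965·0.04850·ln(8.832×10^-5) = 0.4369 m³/s
Check: V = 2.07 m/s, Re = 1.34×10^6, f = 0.01530, h_f = 15.4 m ≈ 15.3 m ✓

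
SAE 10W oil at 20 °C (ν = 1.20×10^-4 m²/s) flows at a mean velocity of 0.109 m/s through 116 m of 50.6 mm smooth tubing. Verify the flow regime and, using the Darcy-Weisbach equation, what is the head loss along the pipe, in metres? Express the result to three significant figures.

Re = VD/ν = 0.109·0.05060/1.20×10^-4 = 46.0 → laminar (Re < 2300)
f = 64/Re = 1.392
h_f = f(L/D)V²/(2g) = 1.392·(116/0.05060)·0.109²/(2·9.81) = 1.933 m

h_f ≈ 1.93 m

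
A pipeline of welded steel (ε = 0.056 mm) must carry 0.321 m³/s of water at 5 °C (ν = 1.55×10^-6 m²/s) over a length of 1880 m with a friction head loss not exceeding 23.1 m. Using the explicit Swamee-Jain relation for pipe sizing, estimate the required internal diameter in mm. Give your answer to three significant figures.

Swamee-Jain (Type III): D = 0.66·[ε^1.25·(LQ²/(gh_f))^4.75 + ν·Q^9.4·(L/(gh_f))^5.2]^0.04
LQ²/(gh_f) = 0.8548; L/(gh_f) = 8.296
Term 1 = ε^1.25·(…)^4.75 = 2.30×10^-6; Term 2 = ν·Q^9.4·(…)^5.2 = 2.14×10^-6
D = 0.66·(2.30×10^-6 + 2.14×10^-6)^0.04 = 0.4031 m = 403 mm
Check: V = 2.52 m/s, Re = 6.54×10^5, f = 0.01453, h_f = 21.8 m ≈ 23.1 m ✓

D ≈ 403 mm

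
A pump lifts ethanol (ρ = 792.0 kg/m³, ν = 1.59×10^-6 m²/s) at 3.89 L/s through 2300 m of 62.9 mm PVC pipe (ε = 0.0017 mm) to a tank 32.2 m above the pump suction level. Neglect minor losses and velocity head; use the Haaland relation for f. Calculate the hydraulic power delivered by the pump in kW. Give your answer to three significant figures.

P_hyd ≈ 2.81 kW

V = 4Q/(πD²) = 1.252 m/s; Re = 4.95×10^4; ε/D = 2.70×10^-5; f = 0.02082
h_f = f(L/D)V²/2g = 60.82 m
Total head H = z + h_f = 32.2 + 60.82 = 93.02 m
P_hyd = ρgQH = 792.0·9.81·0.00389·93.02 = 2.811 kW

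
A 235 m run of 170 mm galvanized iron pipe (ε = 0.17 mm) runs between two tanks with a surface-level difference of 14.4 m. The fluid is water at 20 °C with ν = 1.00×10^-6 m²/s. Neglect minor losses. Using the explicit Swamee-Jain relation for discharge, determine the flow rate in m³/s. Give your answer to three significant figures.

Swamee-Jain (Type II): Q = -0.965·√(gD⁵h_f/L)·ln[ε/(3.7D) + √(3.17ν²L/(gD³h_f))]
√(gD⁵h_f/L) = √(9.81·0.170⁵·14.4/235) = 0.009239
ε/(3.7D) = 2.70×10^-4; √(3.17ν²L/(gD³h_f)) = 3.28×10^-5
Q = -0.965·0.009239·ln(3.030×10^-4) = 0.07223 m³/s
Check: V = 3.18 m/s, Re = 5.41×10^5, f = 0.02031, h_f = 14.5 m ≈ 14.4 m ✓

Q ≈ 0.0722 m³/s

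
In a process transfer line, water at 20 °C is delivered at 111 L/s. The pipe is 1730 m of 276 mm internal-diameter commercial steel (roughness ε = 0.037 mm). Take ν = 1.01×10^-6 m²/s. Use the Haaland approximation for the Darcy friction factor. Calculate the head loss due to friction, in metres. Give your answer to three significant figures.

h_f ≈ 16.1 m

V = 4Q/(πD²) = 4·0.111/(π·0.276²) = 1.855 m/s
Re = VD/ν = 1.855·0.276/1.01×10^-6 = 5.07×10^5 → turbulent
ε/D = 0.037/276 = 1.34×10^-4
Haaland: f = 0.01461
h_f = f(L/D)V²/(2g) = 0.01461·(1730/0.276)·1.855²/(2·9.81) = 16.07 m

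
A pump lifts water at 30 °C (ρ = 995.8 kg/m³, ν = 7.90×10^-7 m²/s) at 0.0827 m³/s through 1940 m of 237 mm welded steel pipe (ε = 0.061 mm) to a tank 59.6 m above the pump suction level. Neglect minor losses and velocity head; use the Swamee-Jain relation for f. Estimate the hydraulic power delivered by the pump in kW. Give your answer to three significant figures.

V = 4Q/(πD²) = 1.875 m/s; Re = 5.62×10^5; ε/D = 2.57×10^-4; f = 0.01589
h_f = f(L/D)V²/2g = 23.29 m
Total head H = z + h_f = 59.6 + 23.29 = 82.89 m
P_hyd = ρgQH = 995.8·9.81·0.0827·82.89 = 66.97 kW

P_hyd ≈ 67.0 kW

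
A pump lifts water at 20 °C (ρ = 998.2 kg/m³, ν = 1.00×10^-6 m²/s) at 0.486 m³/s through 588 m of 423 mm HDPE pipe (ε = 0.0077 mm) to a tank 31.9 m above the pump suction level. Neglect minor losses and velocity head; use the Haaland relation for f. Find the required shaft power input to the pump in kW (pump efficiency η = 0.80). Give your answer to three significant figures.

P_shaft ≈ 247 kW

V = 4Q/(πD²) = 3.458 m/s; Re = 1.46×10^6; ε/D = 1.82×10^-5; f = 0.01132
h_f = f(L/D)V²/2g = 9.591 m
Total head H = z + h_f = 31.9 + 9.591 = 41.49 m
P_hyd = ρgQH = 998.2·9.81·0.486·41.49 = 197.5 kW
P_shaft = P_hyd/η = 197.5/0.80 = 246.8 kW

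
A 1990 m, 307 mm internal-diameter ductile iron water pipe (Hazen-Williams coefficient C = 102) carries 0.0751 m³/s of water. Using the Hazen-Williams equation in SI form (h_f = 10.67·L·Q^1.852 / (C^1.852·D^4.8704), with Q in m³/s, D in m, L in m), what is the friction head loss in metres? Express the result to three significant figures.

h_f ≈ 10.5 m

h_f = 10.67·1990·0.0751^1.852 / (102^1.852·0.307^4.8704) = 10.53 m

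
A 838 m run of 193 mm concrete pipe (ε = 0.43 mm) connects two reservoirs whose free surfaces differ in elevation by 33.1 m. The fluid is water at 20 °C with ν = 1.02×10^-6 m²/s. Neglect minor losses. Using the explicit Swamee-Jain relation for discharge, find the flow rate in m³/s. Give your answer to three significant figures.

Q ≈ 0.0723 m³/s

Swamee-Jain (Type II): Q = -0.965·√(gD⁵h_f/L)·ln[ε/(3.7D) + √(3.17ν²L/(gD³h_f))]
√(gD⁵h_f/L) = √(9.81·0.193⁵·33.1/838) = 0.01019
ε/(3.7D) = 6.02×10^-4; √(3.17ν²L/(gD³h_f)) = 3.44×10^-5
Q = -0.965·0.01019·ln(6.366×10^-4) = 0.07234 m³/s
Check: V = 2.47 m/s, Re = 4.68×10^5, f = 0.02459, h_f = 33.3 m ≈ 33.1 m ✓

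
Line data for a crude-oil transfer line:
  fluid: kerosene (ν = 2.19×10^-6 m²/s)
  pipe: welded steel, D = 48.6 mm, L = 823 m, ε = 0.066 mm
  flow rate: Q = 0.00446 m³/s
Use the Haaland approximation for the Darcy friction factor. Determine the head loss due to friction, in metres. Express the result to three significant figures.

V = 4Q/(πD²) = 4·0.00446/(π·0.0486²) = 2.404 m/s
Re = VD/ν = 2.404·0.0486/2.19×10^-6 = 5.34×10^4 → turbulent
ε/D = 0.066/48.6 = 0.00136
Haaland: f = 0.02452
h_f = f(L/D)V²/(2g) = 0.02452·(823/0.0486)·2.404²/(2·9.81) = 122.3 m

h_f ≈ 122 m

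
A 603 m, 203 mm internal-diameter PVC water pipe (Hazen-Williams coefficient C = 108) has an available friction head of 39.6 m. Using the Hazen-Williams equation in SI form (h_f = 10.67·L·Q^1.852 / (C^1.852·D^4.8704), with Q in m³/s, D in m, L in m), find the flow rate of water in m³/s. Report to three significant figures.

Q ≈ 0.104 m³/s

Rearranging: Q = [h_f·C^1.852·D^4.8704 / (10.67·L)]^(1/1.852)
Q = [39.6·108^1.852·0.203^4.8704 / (10.67·603)]^0.540 = 0.1044 m³/s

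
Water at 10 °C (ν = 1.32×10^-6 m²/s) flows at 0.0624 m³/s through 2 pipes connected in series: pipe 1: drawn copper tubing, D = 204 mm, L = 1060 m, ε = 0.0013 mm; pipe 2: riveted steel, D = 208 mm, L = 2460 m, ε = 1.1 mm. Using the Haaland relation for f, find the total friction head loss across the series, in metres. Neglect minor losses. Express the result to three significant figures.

Pipe 1: V = 1.909 m/s, Re = 2.95×10^5, ε/D = 6.37×10^-6, f = 0.01444, h_1 = f(L/D)V²/2g = 13.94 m
Pipe 2: V = 1.836 m/s, Re = 2.89×10^5, ε/D = 0.00529, f = 0.03124, h_2 = f(L/D)V²/2g = 63.51 m
Series → Q common, losses add: H = Σh = 77.44 m

H ≈ 77.4 m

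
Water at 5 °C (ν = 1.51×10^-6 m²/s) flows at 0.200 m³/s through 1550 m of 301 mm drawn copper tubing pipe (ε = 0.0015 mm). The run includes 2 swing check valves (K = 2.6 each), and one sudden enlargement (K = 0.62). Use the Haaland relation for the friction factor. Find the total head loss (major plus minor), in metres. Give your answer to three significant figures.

V = 4Q/(πD²) = 2.811 m/s; V²/2g = 0.4026 m
Re = 5.60×10^5, ε/D = 4.98×10^-6 → f = 0.01286 (Haaland)
Major: h_f = f(L/D)·V²/2g = 0.01286·5150·0.4026 = 26.66 m
Minor: ΣK = 5.82; h_m = ΣK·V²/2g = 2.343 m
Total H_L = 26.66 + 2.343 = 29.01 m

H_L ≈ 29.0 m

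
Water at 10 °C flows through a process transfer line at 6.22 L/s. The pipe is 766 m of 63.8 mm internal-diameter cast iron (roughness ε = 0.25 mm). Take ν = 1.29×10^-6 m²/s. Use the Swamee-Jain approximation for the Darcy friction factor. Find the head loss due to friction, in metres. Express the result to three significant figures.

h_f ≈ 68.7 m

V = 4Q/(πD²) = 4·0.00622/(π·0.0638²) = 1.946 m/s
Re = VD/ν = 1.946·0.0638/1.29×10^-6 = 9.62×10^4 → turbulent
ε/D = 0.25/63.8 = 0.00392
Swamee-Jain: f = 0.02964
h_f = f(L/D)V²/(2g) = 0.02964·(766/0.0638)·1.946²/(2·9.81) = 68.66 m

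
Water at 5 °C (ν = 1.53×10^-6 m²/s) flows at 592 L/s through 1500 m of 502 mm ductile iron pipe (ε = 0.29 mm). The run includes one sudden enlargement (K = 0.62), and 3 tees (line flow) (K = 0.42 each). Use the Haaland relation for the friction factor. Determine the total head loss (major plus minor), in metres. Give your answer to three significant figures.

H_L ≈ 25.0 m

V = 4Q/(πD²) = 2.991 m/s; V²/2g = 0.4560 m
Re = 9.81×10^5, ε/D = 5.78×10^-4 → f = 0.01769 (Haaland)
Major: h_f = f(L/D)·V²/2g = 0.01769·2988·0.4560 = 24.11 m
Minor: ΣK = 1.88; h_m = ΣK·V²/2g = 0.8573 m
Total H_L = 24.11 + 0.8573 = 24.96 m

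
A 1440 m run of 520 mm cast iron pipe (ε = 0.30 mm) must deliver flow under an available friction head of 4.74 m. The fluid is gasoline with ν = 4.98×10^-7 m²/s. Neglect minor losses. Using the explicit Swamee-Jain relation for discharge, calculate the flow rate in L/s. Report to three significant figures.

Q ≈ 294 L/s

Swamee-Jain (Type II): Q = -0.965·√(gD⁵h_f/L)·ln[ε/(3.7D) + √(3.17ν²L/(gD³h_f))]
√(gD⁵h_f/L) = √(9.81·0.520⁵·4.74/1440) = 0.03504
ε/(3.7D) = 1.56×10^-4; √(3.17ν²L/(gD³h_f)) = 1.32×10^-5
Q = -0.965·0.03504·ln(1.691×10^-4) = 0.2937 m³/s
Check: V = 1.38 m/s, Re = 1.44×10^6, f = 0.01765, h_f = 4.76 m ≈ 4.74 m ✓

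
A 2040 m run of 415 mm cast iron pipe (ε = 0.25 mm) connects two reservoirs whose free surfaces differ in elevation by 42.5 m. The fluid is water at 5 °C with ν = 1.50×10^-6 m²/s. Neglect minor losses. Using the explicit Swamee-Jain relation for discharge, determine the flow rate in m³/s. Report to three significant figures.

Swamee-Jain (Type II): Q = -0.965·√(gD⁵h_f/L)·ln[ε/(3.7D) + √(3.17ν²L/(gD³h_f))]
√(gD⁵h_f/L) = √(9.81·0.415⁵·42.5/2040) = 0.05016
ε/(3.7D) = 1.63×10^-4; √(3.17ν²L/(gD³h_f)) = 2.21×10^-5
Q = -0.965·0.05016·ln(1.849×10^-4) = 0.4160 m³/s
Check: V = 3.08 m/s, Re = 8.51×10^5, f = 0.01804, h_f = 42.8 m ≈ 42.5 m ✓

Q ≈ 0.416 m³/s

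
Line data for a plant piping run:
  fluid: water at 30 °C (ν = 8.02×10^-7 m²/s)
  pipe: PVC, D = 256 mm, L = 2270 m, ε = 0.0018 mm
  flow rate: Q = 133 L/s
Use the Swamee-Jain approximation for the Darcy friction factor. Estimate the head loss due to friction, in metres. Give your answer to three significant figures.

h_f ≈ 36.7 m

V = 4Q/(πD²) = 4·0.133/(π·0.256²) = 2.584 m/s
Re = VD/ν = 2.584·0.256/8.02×10^-7 = 8.25×10^5 → turbulent
ε/D = 0.0018/256 = 7.03×10^-6
Swamee-Jain: f = 0.01215
h_f = f(L/D)V²/(2g) = 0.01215·(2270/0.256)·2.584²/(2·9.81) = 36.66 m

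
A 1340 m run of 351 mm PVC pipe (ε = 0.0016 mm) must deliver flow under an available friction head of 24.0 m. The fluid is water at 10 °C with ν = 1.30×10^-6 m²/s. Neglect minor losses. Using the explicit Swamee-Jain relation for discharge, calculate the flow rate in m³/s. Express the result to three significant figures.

Q ≈ 0.310 m³/s

Swamee-Jain (Type II): Q = -0.965·√(gD⁵h_f/L)·ln[ε/(3.7D) + √(3.17ν²L/(gD³h_f))]
√(gD⁵h_f/L) = √(9.81·0.351⁵·24.0/1340) = 0.03060
ε/(3.7D) = 1.23×10^-6; √(3.17ν²L/(gD³h_f)) = 2.66×10^-5
Q = -0.965·0.03060·ln(2.779×10^-5) = 0.3097 m³/s
Check: V = 3.20 m/s, Re = 8.64×10^5, f = 0.01200, h_f = 23.9 m ≈ 24.0 m ✓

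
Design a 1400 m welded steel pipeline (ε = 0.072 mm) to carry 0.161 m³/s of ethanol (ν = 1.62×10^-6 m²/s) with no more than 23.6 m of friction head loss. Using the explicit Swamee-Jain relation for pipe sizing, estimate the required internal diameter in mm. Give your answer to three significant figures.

D ≈ 294 mm

Swamee-Jain (Type III): D = 0.66·[ε^1.25·(LQ²/(gh_f))^4.75 + ν·Q^9.4·(L/(gh_f))^5.2]^0.04
LQ²/(gh_f) = 0.1567; L/(gh_f) = 6.047
Term 1 = ε^1.25·(…)^4.75 = 9.97×10^-10; Term 2 = ν·Q^9.4·(…)^5.2 = 6.57×10^-10
D = 0.66·(9.97×10^-10 + 6.57×10^-10)^0.04 = 0.2940 m = 294 mm
Check: V = 2.37 m/s, Re = 4.30×10^5, f = 0.01611, h_f = 22.0 m ≈ 23.6 m ✓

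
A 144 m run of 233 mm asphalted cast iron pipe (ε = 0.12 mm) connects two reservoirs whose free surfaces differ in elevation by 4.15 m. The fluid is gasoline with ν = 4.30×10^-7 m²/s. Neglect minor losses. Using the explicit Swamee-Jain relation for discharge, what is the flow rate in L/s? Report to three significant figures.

Q ≈ 118 L/s

Swamee-Jain (Type II): Q = -0.965·√(gD⁵h_f/L)·ln[ε/(3.7D) + √(3.17ν²L/(gD³h_f))]
√(gD⁵h_f/L) = √(9.81·0.233⁵·4.15/144) = 0.01393
ε/(3.7D) = 1.39×10^-4; √(3.17ν²L/(gD³h_f)) = 1.28×10^-5
Q = -0.965·0.01393·ln(1.520×10^-4) = 0.1182 m³/s
Check: V = 2.77 m/s, Re = 1.50×10^6, f = 0.01723, h_f = 4.17 m ≈ 4.15 m ✓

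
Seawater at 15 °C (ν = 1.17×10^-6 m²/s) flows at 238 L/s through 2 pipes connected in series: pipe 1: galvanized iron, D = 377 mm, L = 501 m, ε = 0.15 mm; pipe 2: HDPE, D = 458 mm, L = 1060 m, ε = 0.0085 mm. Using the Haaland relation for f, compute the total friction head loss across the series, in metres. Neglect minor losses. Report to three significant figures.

Pipe 1: V = 2.132 m/s, Re = 6.87×10^5, ε/D = 3.98×10^-4, f = 0.01664, h_1 = f(L/D)V²/2g = 5.125 m
Pipe 2: V = 1.445 m/s, Re = 5.66×10^5, ε/D = 1.86×10^-5, f = 0.01302, h_2 = f(L/D)V²/2g = 3.205 m
Series → Q common, losses add: H = Σh = 8.329 m

H ≈ 8.33 m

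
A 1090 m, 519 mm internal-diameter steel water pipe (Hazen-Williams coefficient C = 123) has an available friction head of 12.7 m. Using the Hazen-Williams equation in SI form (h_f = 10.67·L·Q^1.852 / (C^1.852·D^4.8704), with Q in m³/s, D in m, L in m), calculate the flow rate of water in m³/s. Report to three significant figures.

Q ≈ 0.552 m³/s

Rearranging: Q = [h_f·C^1.852·D^4.8704 / (10.67·L)]^(1/1.852)
Q = [12.7·123^1.852·0.519^4.8704 / (10.67·1090)]^0.540 = 0.5516 m³/s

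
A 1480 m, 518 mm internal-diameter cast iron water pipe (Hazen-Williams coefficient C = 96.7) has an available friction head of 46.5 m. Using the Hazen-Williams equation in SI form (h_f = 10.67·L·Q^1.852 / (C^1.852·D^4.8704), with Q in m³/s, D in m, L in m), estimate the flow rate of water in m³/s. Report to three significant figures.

Rearranging: Q = [h_f·C^1.852·D^4.8704 / (10.67·L)]^(1/1.852)
Q = [46.5·96.7^1.852·0.518^4.8704 / (10.67·1480)]^0.540 = 0.7371 m³/s

Q ≈ 0.737 m³/s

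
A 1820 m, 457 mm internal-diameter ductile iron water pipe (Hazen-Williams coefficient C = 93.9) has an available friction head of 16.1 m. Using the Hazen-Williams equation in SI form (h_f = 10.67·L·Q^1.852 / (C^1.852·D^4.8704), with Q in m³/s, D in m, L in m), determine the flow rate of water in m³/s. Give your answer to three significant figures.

Rearranging: Q = [h_f·C^1.852·D^4.8704 / (10.67·L)]^(1/1.852)
Q = [16.1·93.9^1.852·0.457^4.8704 / (10.67·1820)]^0.540 = 0.2597 m³/s

Q ≈ 0.260 m³/s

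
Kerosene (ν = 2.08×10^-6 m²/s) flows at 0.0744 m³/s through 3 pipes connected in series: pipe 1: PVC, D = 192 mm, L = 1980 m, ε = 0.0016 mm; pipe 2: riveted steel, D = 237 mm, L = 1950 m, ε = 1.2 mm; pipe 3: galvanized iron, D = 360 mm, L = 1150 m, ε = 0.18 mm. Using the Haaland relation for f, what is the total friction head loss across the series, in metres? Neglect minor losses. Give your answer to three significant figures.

H ≈ 90.9 m

Pipe 1: V = 2.570 m/s, Re = 2.37×10^5, ε/D = 8.33×10^-6, f = 0.01505, h_1 = f(L/D)V²/2g = 52.24 m
Pipe 2: V = 1.687 m/s, Re = 1.92×10^5, ε/D = 0.00506, f = 0.03099, h_2 = f(L/D)V²/2g = 36.96 m
Pipe 3: V = 0.7309 m/s, Re = 1.27×10^5, ε/D = 5.00×10^-4, f = 0.01951, h_3 = f(L/D)V²/2g = 1.697 m
Series → Q common, losses add: H = Σh = 90.90 m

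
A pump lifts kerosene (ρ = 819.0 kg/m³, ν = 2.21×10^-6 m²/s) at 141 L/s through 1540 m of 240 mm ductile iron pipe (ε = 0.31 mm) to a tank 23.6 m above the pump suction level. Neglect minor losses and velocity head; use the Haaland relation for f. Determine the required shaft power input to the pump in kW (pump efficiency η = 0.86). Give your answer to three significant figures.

P_shaft ≈ 121 kW

V = 4Q/(πD²) = 3.117 m/s; Re = 3.38×10^5; ε/D = 0.00129; f = 0.02160
h_f = f(L/D)V²/2g = 68.61 m
Total head H = z + h_f = 23.6 + 68.61 = 92.21 m
P_hyd = ρgQH = 819.0·9.81·0.141·92.21 = 104.5 kW
P_shaft = P_hyd/η = 104.5/0.86 = 121.5 kW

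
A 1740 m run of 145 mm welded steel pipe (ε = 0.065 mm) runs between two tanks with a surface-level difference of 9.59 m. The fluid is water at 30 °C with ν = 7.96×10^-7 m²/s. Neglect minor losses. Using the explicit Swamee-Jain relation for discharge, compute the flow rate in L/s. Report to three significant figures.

Swamee-Jain (Type II): Q = -0.965·√(gD⁵h_f/L)·ln[ε/(3.7D) + √(3.17ν²L/(gD³h_f))]
√(gD⁵h_f/L) = √(9.81·0.145⁵·9.59/1740) = 0.001862
ε/(3.7D) = 1.21×10^-4; √(3.17ν²L/(gD³h_f)) = 1.10×10^-4
Q = -0.965·0.001862·ln(2.315×10^-4) = 0.01504 m³/s
Check: V = 0.911 m/s, Re = 1.66×10^5, f = 0.01901, h_f = 9.64 m ≈ 9.59 m ✓

Q ≈ 15.0 L/s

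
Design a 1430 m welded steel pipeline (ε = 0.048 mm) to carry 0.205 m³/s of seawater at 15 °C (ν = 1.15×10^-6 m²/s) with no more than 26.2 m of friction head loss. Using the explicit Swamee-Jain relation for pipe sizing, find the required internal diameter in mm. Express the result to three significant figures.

Swamee-Jain (Type III): D = 0.66·[ε^1.25·(LQ²/(gh_f))^4.75 + ν·Q^9.4·(L/(gh_f))^5.2]^0.04
LQ²/(gh_f) = 0.2338; L/(gh_f) = 5.564
Term 1 = ε^1.25·(…)^4.75 = 4.02×10^-9; Term 2 = ν·Q^9.4·(…)^5.2 = 2.93×10^-9
D = 0.66·(4.02×10^-9 + 2.93×10^-9)^0.04 = 0.3113 m = 311 mm
Check: V = 2.69 m/s, Re = 7.29×10^5, f = 0.01457, h_f = 24.7 m ≈ 26.2 m ✓

D ≈ 311 mm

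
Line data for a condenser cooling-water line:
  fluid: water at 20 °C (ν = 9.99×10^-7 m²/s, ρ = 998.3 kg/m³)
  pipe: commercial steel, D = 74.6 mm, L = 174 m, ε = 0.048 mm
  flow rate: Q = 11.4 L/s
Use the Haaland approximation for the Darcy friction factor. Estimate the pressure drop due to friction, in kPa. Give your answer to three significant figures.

Δp ≈ 154 kPa

V = 4Q/(πD²) = 4·0.0114/(π·0.0746²) = 2.608 m/s
Re = VD/ν = 2.608·0.0746/9.99×10^-7 = 1.95×10^5 → turbulent
ε/D = 0.048/74.6 = 6.43×10^-4
Haaland: f = 0.01940
h_f = f(L/D)V²/(2g) = 0.01940·(174/0.0746)·2.608²/(2·9.81) = 15.68 m
Δp = ρg·h_f = 998.3·9.81·15.68 = 153.6 kPa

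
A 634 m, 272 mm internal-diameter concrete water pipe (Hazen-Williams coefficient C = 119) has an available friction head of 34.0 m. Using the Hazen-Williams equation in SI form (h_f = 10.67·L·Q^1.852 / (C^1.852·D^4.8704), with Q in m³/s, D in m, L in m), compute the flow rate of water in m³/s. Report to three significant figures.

Rearranging: Q = [h_f·C^1.852·D^4.8704 / (10.67·L)]^(1/1.852)
Q = [34.0·119^1.852·0.272^4.8704 / (10.67·634)]^0.540 = 0.2225 m³/s

Q ≈ 0.223 m³/s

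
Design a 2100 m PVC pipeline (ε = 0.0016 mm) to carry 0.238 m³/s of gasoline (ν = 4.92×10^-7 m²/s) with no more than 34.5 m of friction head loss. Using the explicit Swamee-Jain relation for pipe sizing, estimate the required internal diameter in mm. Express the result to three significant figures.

Swamee-Jain (Type III): D = 0.66·[ε^1.25·(LQ²/(gh_f))^4.75 + ν·Q^9.4·(L/(gh_f))^5.2]^0.04
LQ²/(gh_f) = 0.3515; L/(gh_f) = 6.205
Term 1 = ε^1.25·(…)^4.75 = 3.96×10^-10; Term 2 = ν·Q^9.4·(…)^5.2 = 8.99×10^-9
D = 0.66·(3.96×10^-10 + 8.99×10^-9)^0.04 = 0.3151 m = 315 mm
Check: V = 3.05 m/s, Re = 1.95×10^6, f = 0.01059, h_f = 33.5 m ≈ 34.5 m ✓

D ≈ 315 mm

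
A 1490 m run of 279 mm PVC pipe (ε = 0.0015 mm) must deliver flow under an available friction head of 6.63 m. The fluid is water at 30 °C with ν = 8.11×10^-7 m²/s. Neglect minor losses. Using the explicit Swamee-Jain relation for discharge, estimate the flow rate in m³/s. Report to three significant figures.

Q ≈ 0.0824 m³/s

Swamee-Jain (Type II): Q = -0.965·√(gD⁵h_f/L)·ln[ε/(3.7D) + √(3.17ν²L/(gD³h_f))]
√(gD⁵h_f/L) = √(9.81·0.279⁵·6.63/1490) = 0.008590
ε/(3.7D) = 1.45×10^-6; √(3.17ν²L/(gD³h_f)) = 4.69×10^-5
Q = -0.965·0.008590·ln(4.835×10^-5) = 0.08237 m³/s
Check: V = 1.35 m/s, Re = 4.64×10^5, f = 0.01335, h_f = 6.60 m ≈ 6.63 m ✓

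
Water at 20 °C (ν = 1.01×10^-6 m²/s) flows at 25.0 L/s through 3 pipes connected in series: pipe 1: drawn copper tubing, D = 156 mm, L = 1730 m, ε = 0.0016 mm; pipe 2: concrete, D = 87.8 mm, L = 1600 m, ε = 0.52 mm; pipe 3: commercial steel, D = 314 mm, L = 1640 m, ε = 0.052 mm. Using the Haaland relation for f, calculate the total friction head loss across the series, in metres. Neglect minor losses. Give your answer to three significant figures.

Pipe 1: V = 1.308 m/s, Re = 2.02×10^5, ε/D = 1.03×10^-5, f = 0.01553, h_1 = f(L/D)V²/2g = 15.02 m
Pipe 2: V = 4.129 m/s, Re = 3.59×10^5, ε/D = 0.00592, f = 0.03227, h_2 = f(L/D)V²/2g = 511.0 m
Pipe 3: V = 0.3228 m/s, Re = 1.00×10^5, ε/D = 1.66×10^-4, f = 0.01856, h_3 = f(L/D)V²/2g = 0.5150 m
Series → Q common, losses add: H = Σh = 526.5 m

H ≈ 527 m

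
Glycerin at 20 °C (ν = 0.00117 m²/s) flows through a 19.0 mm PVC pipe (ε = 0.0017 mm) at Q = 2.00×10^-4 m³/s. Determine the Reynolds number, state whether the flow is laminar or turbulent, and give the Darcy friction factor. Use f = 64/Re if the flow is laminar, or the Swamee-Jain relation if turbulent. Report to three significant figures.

Re ≈ 11.5; laminar; f = 64/Re ≈ 5.59

V = 4Q/(πD²) = 0.7054 m/s
Re = VD/ν = 0.7054·0.0190/0.00117 = 11.5
Re < 2300 → laminar → f = 64/Re = 5.587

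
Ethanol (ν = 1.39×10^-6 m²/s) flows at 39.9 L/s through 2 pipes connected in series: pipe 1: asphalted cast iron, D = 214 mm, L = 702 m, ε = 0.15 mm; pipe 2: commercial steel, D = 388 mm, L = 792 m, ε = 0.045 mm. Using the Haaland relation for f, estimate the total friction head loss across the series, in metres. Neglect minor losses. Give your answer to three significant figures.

Pipe 1: V = 1.109 m/s, Re = 1.71×10^5, ε/D = 7.01×10^-4, f = 0.01986, h_1 = f(L/D)V²/2g = 4.086 m
Pipe 2: V = 0.3375 m/s, Re = 9.42×10^4, ε/D = 1.16×10^-4, f = 0.01855, h_2 = f(L/D)V²/2g = 0.2197 m
Series → Q common, losses add: H = Σh = 4.306 m

H ≈ 4.31 m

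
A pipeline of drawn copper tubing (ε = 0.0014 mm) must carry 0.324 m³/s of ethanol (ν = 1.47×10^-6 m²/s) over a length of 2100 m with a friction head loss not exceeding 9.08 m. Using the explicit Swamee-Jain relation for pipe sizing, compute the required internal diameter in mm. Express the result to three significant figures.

D ≈ 487 mm

Swamee-Jain (Type III): D = 0.66·[ε^1.25·(LQ²/(gh_f))^4.75 + ν·Q^9.4·(L/(gh_f))^5.2]^0.04
LQ²/(gh_f) = 2.475; L/(gh_f) = 23.58
Term 1 = ε^1.25·(…)^4.75 = 3.56×10^-6; Term 2 = ν·Q^9.4·(…)^5.2 = 5.05×10^-4
D = 0.66·(3.56×10^-6 + 5.05×10^-4)^0.04 = 0.4873 m = 487 mm
Check: V = 1.74 m/s, Re = 5.76×10^5, f = 0.01282, h_f = 8.50 m ≈ 9.08 m ✓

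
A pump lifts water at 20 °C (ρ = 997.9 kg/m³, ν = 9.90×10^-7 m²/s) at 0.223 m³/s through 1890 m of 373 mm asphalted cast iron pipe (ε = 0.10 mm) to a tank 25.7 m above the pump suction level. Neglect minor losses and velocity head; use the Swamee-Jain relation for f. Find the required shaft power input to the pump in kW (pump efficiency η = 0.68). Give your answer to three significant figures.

P_shaft ≈ 137 kW

V = 4Q/(πD²) = 2.041 m/s; Re = 7.69×10^5; ε/D = 2.68×10^-4; f = 0.01567
h_f = f(L/D)V²/2g = 16.86 m
Total head H = z + h_f = 25.7 + 16.86 = 42.56 m
P_hyd = ρgQH = 997.9·9.81·0.223·42.56 = 92.90 kW
P_shaft = P_hyd/η = 92.90/0.68 = 136.6 kW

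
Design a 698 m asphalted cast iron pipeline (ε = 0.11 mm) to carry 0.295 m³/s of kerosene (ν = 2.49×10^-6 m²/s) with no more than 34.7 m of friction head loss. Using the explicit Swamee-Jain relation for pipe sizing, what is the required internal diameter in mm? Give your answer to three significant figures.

Swamee-Jain (Type III): D = 0.66·[ε^1.25·(LQ²/(gh_f))^4.75 + ν·Q^9.4·(L/(gh_f))^5.2]^0.04
LQ²/(gh_f) = 0.1784; L/(gh_f) = 2.050
Term 1 = ε^1.25·(…)^4.75 = 3.14×10^-9; Term 2 = ν·Q^9.4·(…)^5.2 = 1.08×10^-9
D = 0.66·(3.14×10^-9 + 1.08×10^-9)^0.04 = 0.3052 m = 305 mm
Check: V = 4.03 m/s, Re = 4.94×10^5, f = 0.01685, h_f = 31.9 m ≈ 34.7 m ✓

D ≈ 305 mm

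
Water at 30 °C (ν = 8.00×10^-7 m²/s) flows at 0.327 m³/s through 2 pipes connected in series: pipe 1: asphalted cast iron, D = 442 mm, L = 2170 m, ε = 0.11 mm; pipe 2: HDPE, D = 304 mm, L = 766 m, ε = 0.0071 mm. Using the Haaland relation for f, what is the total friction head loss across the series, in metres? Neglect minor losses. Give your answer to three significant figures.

H ≈ 46.3 m

Pipe 1: V = 2.131 m/s, Re = 1.18×10^6, ε/D = 2.49×10^-4, f = 0.01501, h_1 = f(L/D)V²/2g = 17.06 m
Pipe 2: V = 4.505 m/s, Re = 1.71×10^6, ε/D = 2.34×10^-5, f = 0.01123, h_2 = f(L/D)V²/2g = 29.27 m
Series → Q common, losses add: H = Σh = 46.34 m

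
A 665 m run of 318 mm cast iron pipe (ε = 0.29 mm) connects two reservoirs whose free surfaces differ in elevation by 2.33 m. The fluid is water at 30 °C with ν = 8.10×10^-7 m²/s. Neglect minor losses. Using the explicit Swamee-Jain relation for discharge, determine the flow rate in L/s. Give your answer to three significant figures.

Swamee-Jain (Type II): Q = -0.965·√(gD⁵h_f/L)·ln[ε/(3.7D) + √(3.17ν²L/(gD³h_f))]
√(gD⁵h_f/L) = √(9.81·0.318⁵·2.33/665) = 0.01057
ε/(3.7D) = 2.46×10^-4; √(3.17ν²L/(gD³h_f)) = 4.34×10^-5
Q = -0.965·0.01057·ln(2.899×10^-4) = 0.08311 m³/s
Check: V = 1.05 m/s, Re = 4.11×10^5, f = 0.02010, h_f = 2.35 m ≈ 2.33 m ✓

Q ≈ 83.1 L/s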